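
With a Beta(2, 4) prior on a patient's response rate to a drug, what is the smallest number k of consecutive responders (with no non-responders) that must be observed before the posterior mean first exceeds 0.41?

k = 1

After k responders and 0 non-responders the posterior is Beta(2+k, 4), with mean (2+k)/(2+4+k).
Set (2+k)/(6+k) > 0.41 and solve: k > (0.41·6 − 2)/(1 − 0.41) = 0.780.
The smallest integer exceeding 0.780 is 1.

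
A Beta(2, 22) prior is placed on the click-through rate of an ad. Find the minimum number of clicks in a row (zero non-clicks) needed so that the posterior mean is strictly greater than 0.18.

After k clicks and 0 non-clicks the posterior is Beta(2+k, 22), with mean (2+k)/(2+22+k).
Set (2+k)/(24+k) > 0.18 and solve: k > (0.18·24 − 2)/(1 − 0.18) = 2.829.
The smallest integer exceeding 2.829 is 3, and checking k=3: (5)/(27) = 0.1852 > 0.18.

k = 3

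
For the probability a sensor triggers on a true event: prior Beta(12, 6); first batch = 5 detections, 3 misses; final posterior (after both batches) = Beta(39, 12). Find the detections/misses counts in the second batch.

22 detections and 3 misses

Sequential conjugate updates are equivalent to a single update on the pooled data, so total successes = posterior α − prior α and total failures = posterior β − prior β.
Total across both batches: 39−12=27 detections, 12−6=6 misses.
Subtract the first batch: 27−5=22 detections and 6−3=3 misses.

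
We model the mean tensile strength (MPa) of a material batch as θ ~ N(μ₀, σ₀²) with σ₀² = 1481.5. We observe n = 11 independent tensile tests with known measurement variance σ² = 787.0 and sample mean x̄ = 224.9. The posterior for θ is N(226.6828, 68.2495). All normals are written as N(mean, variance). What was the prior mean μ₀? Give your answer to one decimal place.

With known observation variance, the Normal–Normal posterior has precision τ_n = τ₀ + n/σ² and mean μ_n = (τ₀μ₀ + (n/σ²)x̄)/τ_n.
Here τ₀ = 1/1481.5 = 0.000675 and τ_data = 11/787.0 = 0.013977, so τ_n = 0.014652.
Rearranging for μ₀: μ₀ = (μ_n·τ_n − τ_data·x̄)/τ₀ = (226.6828·0.014652 − 0.013977·224.9) / 0.000675 = 0.177929/0.000675 ≈ 263.6.

μ₀ = 263.6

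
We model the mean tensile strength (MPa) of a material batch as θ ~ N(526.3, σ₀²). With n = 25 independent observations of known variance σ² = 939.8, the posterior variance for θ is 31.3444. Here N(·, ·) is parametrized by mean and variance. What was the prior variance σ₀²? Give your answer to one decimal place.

For the Normal–Normal model with known σ², precisions add: τ_n = τ₀ + n/σ².
So 1/σ₀² = 1/31.3444 − 25/939.8 = 0.031904 − 0.026601 = 0.005303.
Hence σ₀² = 1/0.005303 ≈ 188.6.

σ₀² = 188.6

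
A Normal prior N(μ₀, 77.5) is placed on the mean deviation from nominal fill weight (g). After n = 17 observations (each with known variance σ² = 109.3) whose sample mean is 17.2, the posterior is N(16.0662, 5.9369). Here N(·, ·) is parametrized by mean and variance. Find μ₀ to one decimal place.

With known observation variance, the Normal–Normal posterior has precision τ_n = τ₀ + n/σ² and mean μ_n = (τ₀μ₀ + (n/σ²)x̄)/τ_n.
Here τ₀ = 1/77.5 = 0.012903 and τ_data = 17/109.3 = 0.155535, so τ_n = 0.168438.
Rearranging for μ₀: μ₀ = (μ_n·τ_n − τ_data·x̄)/τ₀ = (16.0662·0.168438 − 0.155535·17.2) / 0.012903 = 0.030957/0.012903 ≈ 2.4.

μ₀ = 2.4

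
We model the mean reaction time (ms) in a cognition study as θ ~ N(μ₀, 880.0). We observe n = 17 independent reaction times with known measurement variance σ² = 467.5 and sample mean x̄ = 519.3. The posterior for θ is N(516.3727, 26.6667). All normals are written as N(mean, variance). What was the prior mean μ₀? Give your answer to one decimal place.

μ₀ = 422.7

The posterior mean is a precision-weighted average: μ_n = (τ₀μ₀ + τ_data·x̄)/(τ₀+τ_data), with τ₀=1/σ₀² and τ_data=n/σ².
Here τ₀ = 1/880.0 = 0.001136 and τ_data = 17/467.5 = 0.036364, so τ_n = 0.037500.
Rearranging for μ₀: μ₀ = (μ_n·τ_n − τ_data·x̄)/τ₀ = (516.3727·0.037500 − 0.036364·519.3) / 0.001136 = 0.480151/0.001136 ≈ 422.7.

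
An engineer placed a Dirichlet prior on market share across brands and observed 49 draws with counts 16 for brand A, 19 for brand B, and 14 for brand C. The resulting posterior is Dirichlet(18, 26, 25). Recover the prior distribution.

Dirichlet(2, 7, 11)

For a Dirichlet(α) prior with multinomial counts c, the posterior is Dirichlet(α + c) componentwise.
Subtract each count from the matching posterior parameter: 18−16=2, 26−19=7, 25−14=11.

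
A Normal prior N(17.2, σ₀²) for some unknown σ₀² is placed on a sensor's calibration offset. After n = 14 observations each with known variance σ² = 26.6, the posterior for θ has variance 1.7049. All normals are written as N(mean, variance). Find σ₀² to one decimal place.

Posterior precision equals prior precision plus data precision: 1/σ_n² = 1/σ₀² + n/σ².
So 1/σ₀² = 1/1.7049 − 14/26.6 = 0.586545 − 0.526316 = 0.060229.
Hence σ₀² = 1/0.060229 ≈ 16.6.

σ₀² = 16.6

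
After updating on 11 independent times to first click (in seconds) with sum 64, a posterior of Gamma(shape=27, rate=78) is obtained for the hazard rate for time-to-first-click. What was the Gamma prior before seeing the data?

Gamma(shape=16, rate=14)

For an exponential likelihood with a Gamma(α, β) prior on the rate, n observations with total T give posterior Gamma(α+n, β+T).
So α = 27 − 11 = 16 and β = 78 − 64 = 14.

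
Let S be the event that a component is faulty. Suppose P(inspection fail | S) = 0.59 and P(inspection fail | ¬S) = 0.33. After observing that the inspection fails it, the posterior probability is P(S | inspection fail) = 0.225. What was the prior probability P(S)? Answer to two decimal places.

In odds form, posterior odds = prior odds × likelihood ratio, so prior odds = posterior odds ÷ LR.
Posterior odds = 0.225/(1−0.225) = 0.2903. LR = 0.59/0.33 = 1.7879.
Prior odds = 0.2903/1.7879 = 0.1624, so P(S) = 0.1624/(1+0.1624) ≈ 0.14.

P(S) = 0.14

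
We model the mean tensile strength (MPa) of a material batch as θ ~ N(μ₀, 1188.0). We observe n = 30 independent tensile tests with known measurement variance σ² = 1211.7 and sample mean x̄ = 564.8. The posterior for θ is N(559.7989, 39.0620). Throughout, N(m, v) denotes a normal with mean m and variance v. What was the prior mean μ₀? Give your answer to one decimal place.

With known observation variance, the Normal–Normal posterior has precision τ_n = τ₀ + n/σ² and mean μ_n = (τ₀μ₀ + (n/σ²)x̄)/τ_n.
Here τ₀ = 1/1188.0 = 0.000842 and τ_data = 30/1211.7 = 0.024759, so τ_n = 0.025601.
Rearranging for μ₀: μ₀ = (μ_n·τ_n − τ_data·x̄)/τ₀ = (559.7989·0.025601 − 0.024759·564.8) / 0.000842 = 0.347528/0.000842 ≈ 412.7.

μ₀ = 412.7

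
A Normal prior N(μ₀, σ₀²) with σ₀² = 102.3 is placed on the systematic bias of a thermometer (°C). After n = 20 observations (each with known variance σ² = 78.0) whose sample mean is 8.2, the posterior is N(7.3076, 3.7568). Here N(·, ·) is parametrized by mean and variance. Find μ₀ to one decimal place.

With known observation variance, the Normal–Normal posterior has precision τ_n = τ₀ + n/σ² and mean μ_n = (τ₀μ₀ + (n/σ²)x̄)/τ_n.
Here τ₀ = 1/102.3 = 0.009775 and τ_data = 20/78.0 = 0.256410, so τ_n = 0.266185.
Rearranging for μ₀: μ₀ = (μ_n·τ_n − τ_data·x̄)/τ₀ = (7.3076·0.266185 − 0.256410·8.2) / 0.009775 = -0.157388/0.009775 ≈ -16.1.

μ₀ = -16.1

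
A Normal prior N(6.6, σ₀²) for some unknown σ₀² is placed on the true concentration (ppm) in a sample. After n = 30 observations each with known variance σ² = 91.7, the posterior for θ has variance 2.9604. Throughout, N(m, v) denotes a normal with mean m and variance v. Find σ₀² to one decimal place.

σ₀² = 94.0

For the Normal–Normal model with known σ², precisions add: τ_n = τ₀ + n/σ².
So 1/σ₀² = 1/2.9604 − 30/91.7 = 0.337792 − 0.327154 = 0.010638.
Hence σ₀² = 1/0.010638 ≈ 94.0.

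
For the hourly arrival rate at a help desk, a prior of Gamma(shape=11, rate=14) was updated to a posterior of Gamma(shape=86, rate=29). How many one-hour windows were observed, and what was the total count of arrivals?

A Gamma(α, β) prior (rate parametrization) on a Poisson rate with n observations summing to S gives posterior Gamma(α+S, β+n).
Matching: Σxᵢ = 86 − 11 = 75 and n = 29 − 14 = 15.

n = 15 one-hour windows with total 75 arrivals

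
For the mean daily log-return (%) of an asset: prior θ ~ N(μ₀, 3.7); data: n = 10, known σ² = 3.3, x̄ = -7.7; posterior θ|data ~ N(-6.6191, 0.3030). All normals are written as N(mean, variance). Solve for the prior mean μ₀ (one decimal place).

μ₀ = 5.5

With known observation variance, the Normal–Normal posterior has precision τ_n = τ₀ + n/σ² and mean μ_n = (τ₀μ₀ + (n/σ²)x̄)/τ_n.
Here τ₀ = 1/3.7 = 0.270270 and τ_data = 10/3.3 = 3.030303, so τ_n = 3.300573.
Rearranging for μ₀: μ₀ = (μ_n·τ_n − τ_data·x̄)/τ₀ = (-6.6191·3.300573 − 3.030303·-7.7) / 0.270270 = 1.486510/0.270270 ≈ 5.5.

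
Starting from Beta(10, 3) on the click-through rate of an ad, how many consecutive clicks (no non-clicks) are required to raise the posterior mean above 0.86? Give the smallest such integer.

After k clicks and 0 non-clicks the posterior is Beta(10+k, 3), with mean (10+k)/(10+3+k).
Set (10+k)/(13+k) > 0.86 and solve: k > (0.86·13 − 10)/(1 − 0.86) = 8.429.
The smallest integer exceeding 8.429 is 9.

k = 9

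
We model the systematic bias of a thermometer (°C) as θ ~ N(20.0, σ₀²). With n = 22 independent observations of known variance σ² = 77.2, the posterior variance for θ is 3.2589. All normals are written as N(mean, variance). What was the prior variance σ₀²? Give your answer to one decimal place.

For the Normal–Normal model with known σ², precisions add: τ_n = τ₀ + n/σ².
So 1/σ₀² = 1/3.2589 − 22/77.2 = 0.306852 − 0.284974 = 0.021878.
Hence σ₀² = 1/0.021878 ≈ 45.7.

σ₀² = 45.7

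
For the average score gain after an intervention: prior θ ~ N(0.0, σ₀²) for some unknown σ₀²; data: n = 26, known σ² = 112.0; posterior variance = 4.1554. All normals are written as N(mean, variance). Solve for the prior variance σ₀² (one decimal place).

Posterior precision equals prior precision plus data precision: 1/σ_n² = 1/σ₀² + n/σ².
So 1/σ₀² = 1/4.1554 − 26/112.0 = 0.240651 − 0.232143 = 0.008508.
Hence σ₀² = 1/0.008508 ≈ 117.5.

σ₀² = 117.5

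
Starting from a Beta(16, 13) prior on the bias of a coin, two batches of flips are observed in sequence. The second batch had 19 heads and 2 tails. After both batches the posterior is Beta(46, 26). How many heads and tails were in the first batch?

11 heads and 11 tails

Sequential conjugate updates are equivalent to a single update on the pooled data, so total successes = posterior α − prior α and total failures = posterior β − prior β.
Total across both batches: 46−16=30 heads, 26−13=13 tails.
Subtract the second batch: 30−19=11 heads and 13−2=11 tails.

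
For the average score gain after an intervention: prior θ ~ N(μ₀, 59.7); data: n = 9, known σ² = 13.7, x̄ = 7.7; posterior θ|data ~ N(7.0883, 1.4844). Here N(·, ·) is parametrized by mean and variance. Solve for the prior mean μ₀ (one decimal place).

With known observation variance, the Normal–Normal posterior has precision τ_n = τ₀ + n/σ² and mean μ_n = (τ₀μ₀ + (n/σ²)x̄)/τ_n.
Here τ₀ = 1/59.7 = 0.016750 and τ_data = 9/13.7 = 0.656934, so τ_n = 0.673684.
Rearranging for μ₀: μ₀ = (μ_n·τ_n − τ_data·x̄)/τ₀ = (7.0883·0.673684 − 0.656934·7.7) / 0.016750 = -0.283118/0.016750 ≈ -16.9.

μ₀ = -16.9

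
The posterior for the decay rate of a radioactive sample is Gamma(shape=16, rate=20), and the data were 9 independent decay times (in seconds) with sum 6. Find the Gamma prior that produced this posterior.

Gamma(shape=7, rate=14)

Gamma–exponential conjugacy: posterior shape = α + n, posterior rate = β + Σtᵢ.
So α = 16 − 9 = 7 and β = 20 − 6 = 14.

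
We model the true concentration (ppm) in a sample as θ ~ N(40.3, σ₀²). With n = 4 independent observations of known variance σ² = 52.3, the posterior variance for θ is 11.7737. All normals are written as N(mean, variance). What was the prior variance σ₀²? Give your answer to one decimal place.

σ₀² = 118.3

Posterior precision equals prior precision plus data precision: 1/σ_n² = 1/σ₀² + n/σ².
So 1/σ₀² = 1/11.7737 − 4/52.3 = 0.084935 − 0.076482 = 0.008453.
Hence σ₀² = 1/0.008453 ≈ 118.3.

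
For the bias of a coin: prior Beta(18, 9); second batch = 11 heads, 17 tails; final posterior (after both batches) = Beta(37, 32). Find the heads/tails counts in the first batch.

8 heads and 6 tails

Sequential conjugate updates are equivalent to a single update on the pooled data, so total successes = posterior α − prior α and total failures = posterior β − prior β.
Total across both batches: 37−18=19 heads, 32−9=23 tails.
Subtract the second batch: 19−11=8 heads and 23−17=6 tails.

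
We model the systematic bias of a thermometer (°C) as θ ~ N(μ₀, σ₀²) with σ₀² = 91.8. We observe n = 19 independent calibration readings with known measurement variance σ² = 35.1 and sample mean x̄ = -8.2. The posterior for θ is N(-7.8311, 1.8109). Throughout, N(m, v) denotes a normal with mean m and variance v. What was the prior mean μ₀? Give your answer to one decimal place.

μ₀ = 10.5

With known observation variance, the Normal–Normal posterior has precision τ_n = τ₀ + n/σ² and mean μ_n = (τ₀μ₀ + (n/σ²)x̄)/τ_n.
Here τ₀ = 1/91.8 = 0.010893 and τ_data = 19/35.1 = 0.541311, so τ_n = 0.552204.
Rearranging for μ₀: μ₀ = (μ_n·τ_n − τ_data·x̄)/τ₀ = (-7.8311·0.552204 − 0.541311·-8.2) / 0.010893 = 0.114385/0.010893 ≈ 10.5.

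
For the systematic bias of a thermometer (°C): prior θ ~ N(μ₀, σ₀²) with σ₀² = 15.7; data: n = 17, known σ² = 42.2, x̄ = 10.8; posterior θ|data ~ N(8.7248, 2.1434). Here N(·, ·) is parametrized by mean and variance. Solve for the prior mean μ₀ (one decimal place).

The posterior mean is a precision-weighted average: μ_n = (τ₀μ₀ + τ_data·x̄)/(τ₀+τ_data), with τ₀=1/σ₀² and τ_data=n/σ².
Here τ₀ = 1/15.7 = 0.063694 and τ_data = 17/42.2 = 0.402844, so τ_n = 0.466538.
Rearranging for μ₀: μ₀ = (μ_n·τ_n − τ_data·x̄)/τ₀ = (8.7248·0.466538 − 0.402844·10.8) / 0.063694 = -0.280264/0.063694 ≈ -4.4.

μ₀ = -4.4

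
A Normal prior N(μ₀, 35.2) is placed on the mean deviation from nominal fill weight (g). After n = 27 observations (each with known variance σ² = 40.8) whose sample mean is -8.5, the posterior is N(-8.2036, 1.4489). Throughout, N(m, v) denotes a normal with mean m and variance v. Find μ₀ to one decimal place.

With known observation variance, the Normal–Normal posterior has precision τ_n = τ₀ + n/σ² and mean μ_n = (τ₀μ₀ + (n/σ²)x̄)/τ_n.
Here τ₀ = 1/35.2 = 0.028409 and τ_data = 27/40.8 = 0.661765, so τ_n = 0.690174.
Rearranging for μ₀: μ₀ = (μ_n·τ_n − τ_data·x̄)/τ₀ = (-8.2036·0.690174 − 0.661765·-8.5) / 0.028409 = -0.036909/0.028409 ≈ -1.3.

μ₀ = -1.3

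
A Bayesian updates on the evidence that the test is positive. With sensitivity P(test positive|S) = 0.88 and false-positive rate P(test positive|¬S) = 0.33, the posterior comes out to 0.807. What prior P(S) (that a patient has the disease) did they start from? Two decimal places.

P(S) = 0.61

In odds form, posterior odds = prior odds × likelihood ratio, so prior odds = posterior odds ÷ LR.
Posterior odds = 0.807/(1−0.807) = 4.1813. LR = 0.88/0.33 = 2.6667.
Prior odds = 4.1813/2.6667 = 1.5680, so P(S) = 1.5680/(1+1.5680) ≈ 0.61.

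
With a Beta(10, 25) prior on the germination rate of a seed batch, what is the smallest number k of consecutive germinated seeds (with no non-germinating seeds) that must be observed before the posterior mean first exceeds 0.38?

After k germinated seeds and 0 non-germinating seeds the posterior is Beta(10+k, 25), with mean (10+k)/(10+25+k).
Set (10+k)/(35+k) > 0.38 and solve: k > (0.38·35 − 10)/(1 − 0.38) = 5.323.
The smallest integer exceeding 5.323 is 6.

k = 6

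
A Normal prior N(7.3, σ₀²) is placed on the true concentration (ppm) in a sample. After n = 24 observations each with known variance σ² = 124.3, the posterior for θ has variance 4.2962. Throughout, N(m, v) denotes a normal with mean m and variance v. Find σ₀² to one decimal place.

σ₀² = 25.2

For the Normal–Normal model with known σ², precisions add: τ_n = τ₀ + n/σ².
So 1/σ₀² = 1/4.2962 − 24/124.3 = 0.232764 − 0.193081 = 0.039683.
Hence σ₀² = 1/0.039683 ≈ 25.2.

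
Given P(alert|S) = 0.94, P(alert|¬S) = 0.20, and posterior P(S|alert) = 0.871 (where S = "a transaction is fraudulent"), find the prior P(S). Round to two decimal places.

In odds form, posterior odds = prior odds × likelihood ratio, so prior odds = posterior odds ÷ LR.
Posterior odds = 0.871/(1−0.871) = 6.7519. LR = 0.94/0.20 = 4.7000.
Prior odds = 6.7519/4.7000 = 1.4366, so P(S) = 1.4366/(1+1.4366) ≈ 0.59.

P(S) = 0.59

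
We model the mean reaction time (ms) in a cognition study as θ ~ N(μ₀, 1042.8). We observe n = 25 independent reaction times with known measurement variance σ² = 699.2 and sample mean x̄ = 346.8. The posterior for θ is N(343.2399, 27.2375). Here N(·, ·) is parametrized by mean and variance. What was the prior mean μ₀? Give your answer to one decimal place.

With known observation variance, the Normal–Normal posterior has precision τ_n = τ₀ + n/σ² and mean μ_n = (τ₀μ₀ + (n/σ²)x̄)/τ_n.
Here τ₀ = 1/1042.8 = 0.000959 and τ_data = 25/699.2 = 0.035755, so τ_n = 0.036714.
Rearranging for μ₀: μ₀ = (μ_n·τ_n − τ_data·x̄)/τ₀ = (343.2399·0.036714 − 0.035755·346.8) / 0.000959 = 0.201876/0.000959 ≈ 210.5.

μ₀ = 210.5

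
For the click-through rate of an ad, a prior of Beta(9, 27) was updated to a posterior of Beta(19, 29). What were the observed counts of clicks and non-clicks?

10 clicks and 2 non-clicks

A Beta(a, b) prior with s successes and f failures in binomial data gives a Beta(a+s, b+f) posterior.
Match parameters: s=19−9=10, f=29−27=2.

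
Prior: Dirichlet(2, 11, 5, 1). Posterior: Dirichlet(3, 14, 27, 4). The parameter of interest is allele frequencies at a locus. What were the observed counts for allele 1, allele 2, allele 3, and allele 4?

For a Dirichlet(α) prior with multinomial counts c, the posterior is Dirichlet(α + c) componentwise.
Counts are posterior − prior componentwise: 3−2=1, 14−11=3, 27−5=22, 4−1=3.

counts (1, 3, 22, 3)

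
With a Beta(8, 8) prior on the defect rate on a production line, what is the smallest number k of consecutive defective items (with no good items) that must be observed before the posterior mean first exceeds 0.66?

k = 8

After k defective items and 0 good items the posterior is Beta(8+k, 8), with mean (8+k)/(8+8+k).
Set (8+k)/(16+k) > 0.66 and solve: k > (0.66·16 − 8)/(1 − 0.66) = 7.529.
The smallest integer exceeding 7.529 is 8.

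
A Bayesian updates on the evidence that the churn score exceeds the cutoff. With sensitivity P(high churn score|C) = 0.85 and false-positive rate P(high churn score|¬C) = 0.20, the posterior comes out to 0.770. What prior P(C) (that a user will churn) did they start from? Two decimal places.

P(C) = 0.44

Bayes' rule in odds form gives O(C|E) = O(C)·[P(E|C)/P(E|¬C)], hence O(C) = O(C|E)/LR.
Posterior odds = 0.770/(1−0.770) = 3.3478. LR = 0.85/0.20 = 4.2500.
Prior odds = 3.3478/4.2500 = 0.7877, so P(C) = 0.7877/(1+0.7877) ≈ 0.44.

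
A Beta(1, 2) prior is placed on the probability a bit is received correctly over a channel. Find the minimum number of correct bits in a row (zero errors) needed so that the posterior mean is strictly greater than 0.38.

k = 1

After k correct bits and 0 errors the posterior is Beta(1+k, 2), with mean (1+k)/(1+2+k).
Set (1+k)/(3+k) > 0.38 and solve: k > (0.38·3 − 1)/(1 − 0.38) = 0.226.
The smallest integer exceeding 0.226 is 1.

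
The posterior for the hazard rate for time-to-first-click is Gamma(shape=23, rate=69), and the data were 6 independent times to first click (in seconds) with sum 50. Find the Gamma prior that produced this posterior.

For an exponential likelihood with a Gamma(α, β) prior on the rate, n observations with total T give posterior Gamma(α+n, β+T).
So α = 23 − 6 = 17 and β = 69 − 50 = 19.

Gamma(shape=17, rate=19)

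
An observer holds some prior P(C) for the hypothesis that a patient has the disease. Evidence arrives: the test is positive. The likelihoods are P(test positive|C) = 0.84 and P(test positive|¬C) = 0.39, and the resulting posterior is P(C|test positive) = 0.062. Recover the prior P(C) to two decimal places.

P(C) = 0.03

In odds form, posterior odds = prior odds × likelihood ratio, so prior odds = posterior odds ÷ LR.
Posterior odds = 0.062/(1−0.062) = 0.0661. LR = 0.84/0.39 = 2.1538.
Prior odds = 0.0661/2.1538 = 0.0307, so P(C) = 0.0307/(1+0.0307) ≈ 0.03.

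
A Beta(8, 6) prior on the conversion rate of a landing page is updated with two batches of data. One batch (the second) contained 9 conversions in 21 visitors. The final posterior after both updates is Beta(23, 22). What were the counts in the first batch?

Sequential conjugate updates are equivalent to a single update on the pooled data, so total successes = posterior α − prior α and total failures = posterior β − prior β.
Total across both batches: 23−8=15 conversions, 22−6=16 bounces.
Subtract the second batch: 15−9=6 conversions and 16−12=4 bounces.

6 conversions and 4 bounces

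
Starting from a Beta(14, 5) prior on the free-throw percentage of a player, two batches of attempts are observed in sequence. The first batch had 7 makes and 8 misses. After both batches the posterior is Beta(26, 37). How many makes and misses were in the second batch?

5 makes and 24 misses

Sequential conjugate updates are equivalent to a single update on the pooled data, so total successes = posterior α − prior α and total failures = posterior β − prior β.
Total across both batches: 26−14=12 makes, 37−5=32 misses.
Subtract the first batch: 12−7=5 makes and 32−8=24 misses.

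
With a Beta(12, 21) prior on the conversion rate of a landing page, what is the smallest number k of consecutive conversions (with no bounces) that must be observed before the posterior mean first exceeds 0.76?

After k conversions and 0 bounces the posterior is Beta(12+k, 21), with mean (12+k)/(12+21+k).
Set (12+k)/(33+k) > 0.76 and solve: k > (0.76·33 − 12)/(1 − 0.76) = 54.500.
The smallest integer exceeding 54.500 is 55.

k = 55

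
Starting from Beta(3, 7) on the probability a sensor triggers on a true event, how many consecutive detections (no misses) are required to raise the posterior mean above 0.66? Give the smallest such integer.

After k detections and 0 misses the posterior is Beta(3+k, 7), with mean (3+k)/(3+7+k).
Set (3+k)/(10+k) > 0.66 and solve: k > (0.66·10 − 3)/(1 − 0.66) = 10.588.
The smallest integer exceeding 10.588 is 11.

k = 11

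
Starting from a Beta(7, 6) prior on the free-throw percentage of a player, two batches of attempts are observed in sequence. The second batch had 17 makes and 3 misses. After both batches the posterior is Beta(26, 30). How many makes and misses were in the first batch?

Because Beta–binomial updating is additive in the counts, the combined data contributed (α_post−α_prior, β_post−β_prior) successes and failures.
Total across both batches: 26−7=19 makes, 30−6=24 misses.
Subtract the second batch: 19−17=2 makes and 24−3=21 misses.

2 makes and 21 misses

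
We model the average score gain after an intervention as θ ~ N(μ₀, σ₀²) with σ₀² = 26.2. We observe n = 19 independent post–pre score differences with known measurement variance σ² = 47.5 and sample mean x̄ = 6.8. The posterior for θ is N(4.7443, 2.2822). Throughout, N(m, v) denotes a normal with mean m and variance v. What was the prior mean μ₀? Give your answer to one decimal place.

μ₀ = -16.8

The posterior mean is a precision-weighted average: μ_n = (τ₀μ₀ + τ_data·x̄)/(τ₀+τ_data), with τ₀=1/σ₀² and τ_data=n/σ².
Here τ₀ = 1/26.2 = 0.038168 and τ_data = 19/47.5 = 0.400000, so τ_n = 0.438168.
Rearranging for μ₀: μ₀ = (μ_n·τ_n − τ_data·x̄)/τ₀ = (4.7443·0.438168 − 0.400000·6.8) / 0.038168 = -0.641200/0.038168 ≈ -16.8.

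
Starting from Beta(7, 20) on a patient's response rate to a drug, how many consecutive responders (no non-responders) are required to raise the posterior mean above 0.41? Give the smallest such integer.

After k responders and 0 non-responders the posterior is Beta(7+k, 20), with mean (7+k)/(7+20+k).
Set (7+k)/(27+k) > 0.41 and solve: k > (0.41·27 − 7)/(1 − 0.41) = 6.898.
The smallest integer exceeding 6.898 is 7.

k = 7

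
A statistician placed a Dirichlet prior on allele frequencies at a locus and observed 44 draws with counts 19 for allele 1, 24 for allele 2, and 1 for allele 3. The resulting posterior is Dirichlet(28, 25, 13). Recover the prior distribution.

For a Dirichlet(α) prior with multinomial counts c, the posterior is Dirichlet(α + c) componentwise.
Subtract each count from the matching posterior parameter: 28−19=9, 25−24=1, 13−1=12.

Dirichlet(9, 1, 12)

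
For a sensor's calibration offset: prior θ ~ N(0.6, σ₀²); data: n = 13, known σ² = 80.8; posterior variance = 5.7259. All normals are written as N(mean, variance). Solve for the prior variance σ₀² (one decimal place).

For the Normal–Normal model with known σ², precisions add: τ_n = τ₀ + n/σ².
So 1/σ₀² = 1/5.7259 − 13/80.8 = 0.174645 − 0.160891 = 0.013754.
Hence σ₀² = 1/0.013754 ≈ 72.7.

σ₀² = 72.7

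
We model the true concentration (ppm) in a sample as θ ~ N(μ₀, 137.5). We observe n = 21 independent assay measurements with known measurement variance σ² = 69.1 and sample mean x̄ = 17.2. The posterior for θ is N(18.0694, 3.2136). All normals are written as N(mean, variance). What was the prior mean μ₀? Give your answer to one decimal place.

μ₀ = 54.4

With known observation variance, the Normal–Normal posterior has precision τ_n = τ₀ + n/σ² and mean μ_n = (τ₀μ₀ + (n/σ²)x̄)/τ_n.
Here τ₀ = 1/137.5 = 0.007273 and τ_data = 21/69.1 = 0.303907, so τ_n = 0.311180.
Rearranging for μ₀: μ₀ = (μ_n·τ_n − τ_data·x̄)/τ₀ = (18.0694·0.311180 − 0.303907·17.2) / 0.007273 = 0.395635/0.007273 ≈ 54.4.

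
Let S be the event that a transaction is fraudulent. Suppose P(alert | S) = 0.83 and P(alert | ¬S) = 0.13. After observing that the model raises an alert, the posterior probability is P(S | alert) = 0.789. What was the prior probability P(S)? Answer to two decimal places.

P(S) = 0.37

In odds form, posterior odds = prior odds × likelihood ratio, so prior odds = posterior odds ÷ LR.
Posterior odds = 0.789/(1−0.789) = 3.7393. LR = 0.83/0.13 = 6.3846.
Prior odds = 3.7393/6.3846 = 0.5857, so P(S) = 0.5857/(1+0.5857) ≈ 0.37.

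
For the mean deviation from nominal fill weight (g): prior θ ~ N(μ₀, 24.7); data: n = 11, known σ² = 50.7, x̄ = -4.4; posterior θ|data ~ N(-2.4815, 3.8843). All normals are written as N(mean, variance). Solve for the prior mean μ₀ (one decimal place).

μ₀ = 7.8

The posterior mean is a precision-weighted average: μ_n = (τ₀μ₀ + τ_data·x̄)/(τ₀+τ_data), with τ₀=1/σ₀² and τ_data=n/σ².
Here τ₀ = 1/24.7 = 0.040486 and τ_data = 11/50.7 = 0.216963, so τ_n = 0.257449.
Rearranging for μ₀: μ₀ = (μ_n·τ_n − τ_data·x̄)/τ₀ = (-2.4815·0.257449 − 0.216963·-4.4) / 0.040486 = 0.315778/0.040486 ≈ 7.8.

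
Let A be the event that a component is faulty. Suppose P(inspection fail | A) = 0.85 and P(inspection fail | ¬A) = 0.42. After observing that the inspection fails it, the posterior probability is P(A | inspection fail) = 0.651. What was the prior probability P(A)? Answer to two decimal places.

In odds form, posterior odds = prior odds × likelihood ratio, so prior odds = posterior odds ÷ LR.
Posterior odds = 0.651/(1−0.651) = 1.8653. LR = 0.85/0.42 = 2.0238.
Prior odds = 1.8653/2.0238 = 0.9217, so P(A) = 0.9217/(1+0.9217) ≈ 0.48.

P(A) = 0.48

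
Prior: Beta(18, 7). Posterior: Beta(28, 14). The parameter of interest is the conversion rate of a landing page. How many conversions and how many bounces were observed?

Under Beta–binomial conjugacy the posterior parameters are (a+s, b+f).
So s = 28 − 18 = 10 and f = 14 − 7 = 7.

10 conversions and 7 bounces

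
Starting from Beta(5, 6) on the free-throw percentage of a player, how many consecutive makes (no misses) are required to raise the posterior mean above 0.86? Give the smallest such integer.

After k makes and 0 misses the posterior is Beta(5+k, 6), with mean (5+k)/(5+6+k).
Set (5+k)/(11+k) > 0.86 and solve: k > (0.86·11 − 5)/(1 − 0.86) = 31.857.
The smallest integer exceeding 31.857 is 32, and checking k=32: (37)/(43) = 0.8605 > 0.86.

k = 32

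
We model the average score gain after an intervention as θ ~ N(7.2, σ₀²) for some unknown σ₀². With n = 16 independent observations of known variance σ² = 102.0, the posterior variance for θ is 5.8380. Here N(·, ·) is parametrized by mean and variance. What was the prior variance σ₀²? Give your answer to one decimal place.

For the Normal–Normal model with known σ², precisions add: τ_n = τ₀ + n/σ².
So 1/σ₀² = 1/5.8380 − 16/102.0 = 0.171292 − 0.156863 = 0.014429.
Hence σ₀² = 1/0.014429 ≈ 69.3.

σ₀² = 69.3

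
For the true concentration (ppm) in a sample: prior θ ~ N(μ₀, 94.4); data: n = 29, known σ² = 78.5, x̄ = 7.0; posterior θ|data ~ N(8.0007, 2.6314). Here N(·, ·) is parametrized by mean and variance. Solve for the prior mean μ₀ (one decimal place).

μ₀ = 42.9

The posterior mean is a precision-weighted average: μ_n = (τ₀μ₀ + τ_data·x̄)/(τ₀+τ_data), with τ₀=1/σ₀² and τ_data=n/σ².
Here τ₀ = 1/94.4 = 0.010593 and τ_data = 29/78.5 = 0.369427, so τ_n = 0.380020.
Rearranging for μ₀: μ₀ = (μ_n·τ_n − τ_data·x̄)/τ₀ = (8.0007·0.380020 − 0.369427·7.0) / 0.010593 = 0.454437/0.010593 ≈ 42.9.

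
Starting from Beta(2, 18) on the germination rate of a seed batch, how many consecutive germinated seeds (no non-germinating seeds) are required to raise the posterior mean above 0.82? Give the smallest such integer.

k = 81

After k germinated seeds and 0 non-germinating seeds the posterior is Beta(2+k, 18), with mean (2+k)/(2+18+k).
Set (2+k)/(20+k) > 0.82 and solve: k > (0.82·20 − 2)/(1 − 0.82) = 80.000.
The smallest integer exceeding 80.000 is 81, and checking k=81: (83)/(101) = 0.8218 > 0.82.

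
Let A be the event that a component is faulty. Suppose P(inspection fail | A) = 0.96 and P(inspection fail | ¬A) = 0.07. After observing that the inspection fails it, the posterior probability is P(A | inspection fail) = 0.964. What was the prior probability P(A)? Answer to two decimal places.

P(A) = 0.66

Bayes' rule in odds form gives O(A|E) = O(A)·[P(E|A)/P(E|¬A)], hence O(A) = O(A|E)/LR.
Posterior odds = 0.964/(1−0.964) = 26.7778. LR = 0.96/0.07 = 13.7143.
Prior odds = 26.7778/13.7143 = 1.9525, so P(A) = 1.9525/(1+1.9525) ≈ 0.66.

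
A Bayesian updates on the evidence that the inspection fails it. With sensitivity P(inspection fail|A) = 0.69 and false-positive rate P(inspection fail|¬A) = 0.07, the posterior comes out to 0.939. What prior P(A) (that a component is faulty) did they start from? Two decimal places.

Bayes' rule in odds form gives O(A|E) = O(A)·[P(E|A)/P(E|¬A)], hence O(A) = O(A|E)/LR.
Posterior odds = 0.939/(1−0.939) = 15.3934. LR = 0.69/0.07 = 9.8571.
Prior odds = 15.3934/9.8571 = 1.5617, so P(A) = 1.5617/(1+1.5617) ≈ 0.61.

P(A) = 0.61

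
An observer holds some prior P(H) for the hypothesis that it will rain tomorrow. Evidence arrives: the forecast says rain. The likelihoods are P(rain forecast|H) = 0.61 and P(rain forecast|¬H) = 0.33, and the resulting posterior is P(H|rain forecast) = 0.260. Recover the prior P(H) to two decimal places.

In odds form, posterior odds = prior odds × likelihood ratio, so prior odds = posterior odds ÷ LR.
Posterior odds = 0.260/(1−0.260) = 0.3514. LR = 0.61/0.33 = 1.8485.
Prior odds = 0.3514/1.8485 = 0.1901, so P(H) = 0.1901/(1+0.1901) ≈ 0.16.

P(H) = 0.16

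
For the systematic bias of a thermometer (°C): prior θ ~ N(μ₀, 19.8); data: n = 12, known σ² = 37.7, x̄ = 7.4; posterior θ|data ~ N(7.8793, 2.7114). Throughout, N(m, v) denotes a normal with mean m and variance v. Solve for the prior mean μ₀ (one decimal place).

With known observation variance, the Normal–Normal posterior has precision τ_n = τ₀ + n/σ² and mean μ_n = (τ₀μ₀ + (n/σ²)x̄)/τ_n.
Here τ₀ = 1/19.8 = 0.050505 and τ_data = 12/37.7 = 0.318302, so τ_n = 0.368807.
Rearranging for μ₀: μ₀ = (μ_n·τ_n − τ_data·x̄)/τ₀ = (7.8793·0.368807 − 0.318302·7.4) / 0.050505 = 0.550506/0.050505 ≈ 10.9.

μ₀ = 10.9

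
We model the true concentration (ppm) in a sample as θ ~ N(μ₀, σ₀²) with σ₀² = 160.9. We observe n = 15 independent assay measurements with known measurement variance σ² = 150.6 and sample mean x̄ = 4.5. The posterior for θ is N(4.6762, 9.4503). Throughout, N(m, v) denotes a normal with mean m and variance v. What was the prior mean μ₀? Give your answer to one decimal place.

With known observation variance, the Normal–Normal posterior has precision τ_n = τ₀ + n/σ² and mean μ_n = (τ₀μ₀ + (n/σ²)x̄)/τ_n.
Here τ₀ = 1/160.9 = 0.006215 and τ_data = 15/150.6 = 0.099602, so τ_n = 0.105817.
Rearranging for μ₀: μ₀ = (μ_n·τ_n − τ_data·x̄)/τ₀ = (4.6762·0.105817 − 0.099602·4.5) / 0.006215 = 0.046612/0.006215 ≈ 7.5.

μ₀ = 7.5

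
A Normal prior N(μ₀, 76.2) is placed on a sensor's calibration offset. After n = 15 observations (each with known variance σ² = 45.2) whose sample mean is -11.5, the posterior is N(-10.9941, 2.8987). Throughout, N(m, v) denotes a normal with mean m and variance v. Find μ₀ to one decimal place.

The posterior mean is a precision-weighted average: μ_n = (τ₀μ₀ + τ_data·x̄)/(τ₀+τ_data), with τ₀=1/σ₀² and τ_data=n/σ².
Here τ₀ = 1/76.2 = 0.013123 and τ_data = 15/45.2 = 0.331858, so τ_n = 0.344981.
Rearranging for μ₀: μ₀ = (μ_n·τ_n − τ_data·x̄)/τ₀ = (-10.9941·0.344981 − 0.331858·-11.5) / 0.013123 = 0.023611/0.013123 ≈ 1.8.

μ₀ = 1.8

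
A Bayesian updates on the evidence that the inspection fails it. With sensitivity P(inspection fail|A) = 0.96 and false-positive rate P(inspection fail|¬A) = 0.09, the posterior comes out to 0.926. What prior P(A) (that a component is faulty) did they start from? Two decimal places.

Bayes' rule in odds form gives O(A|E) = O(A)·[P(E|A)/P(E|¬A)], hence O(A) = O(A|E)/LR.
Posterior odds = 0.926/(1−0.926) = 12.5135. LR = 0.96/0.09 = 10.6667.
Prior odds = 12.5135/10.6667 = 1.1731, so P(A) = 1.1731/(1+1.1731) ≈ 0.54.

P(A) = 0.54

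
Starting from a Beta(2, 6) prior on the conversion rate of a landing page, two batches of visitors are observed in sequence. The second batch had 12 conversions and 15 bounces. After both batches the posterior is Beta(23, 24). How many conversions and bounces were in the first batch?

9 conversions and 3 bounces

Because Beta–binomial updating is additive in the counts, the combined data contributed (α_post−α_prior, β_post−β_prior) successes and failures.
Total across both batches: 23−2=21 conversions, 24−6=18 bounces.
Subtract the second batch: 21−12=9 conversions and 18−15=3 bounces.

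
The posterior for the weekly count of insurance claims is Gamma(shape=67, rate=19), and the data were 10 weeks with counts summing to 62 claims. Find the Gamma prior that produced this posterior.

Gamma(shape=5, rate=9)

A Gamma(α, β) prior (rate parametrization) on a Poisson rate with n observations summing to S gives posterior Gamma(α+S, β+n).
So α = 67 − 62 = 5 and β = 19 − 10 = 9.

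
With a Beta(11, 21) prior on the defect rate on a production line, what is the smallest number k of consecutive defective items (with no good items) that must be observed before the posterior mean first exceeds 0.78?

After k defective items and 0 good items the posterior is Beta(11+k, 21), with mean (11+k)/(11+21+k).
Set (11+k)/(32+k) > 0.78 and solve: k > (0.78·32 − 11)/(1 − 0.78) = 63.455.
The smallest integer exceeding 63.455 is 64, and checking k=64: (75)/(96) = 0.7812 > 0.78.

k = 64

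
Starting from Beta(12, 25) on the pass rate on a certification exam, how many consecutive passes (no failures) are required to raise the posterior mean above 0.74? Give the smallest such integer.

k = 60

After k passes and 0 failures the posterior is Beta(12+k, 25), with mean (12+k)/(12+25+k).
Set (12+k)/(37+k) > 0.74 and solve: k > (0.74·37 − 12)/(1 − 0.74) = 59.154.
The smallest integer exceeding 59.154 is 60, and checking k=60: (72)/(97) = 0.7423 > 0.74.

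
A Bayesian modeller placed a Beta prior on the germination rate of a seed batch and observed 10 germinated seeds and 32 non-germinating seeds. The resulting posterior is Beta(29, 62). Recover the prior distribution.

Beta is conjugate to the binomial likelihood: posterior = Beta(α+s, β+f).
Subtract the data counts: 29−10=19, 62−32=30.

Beta(19, 30)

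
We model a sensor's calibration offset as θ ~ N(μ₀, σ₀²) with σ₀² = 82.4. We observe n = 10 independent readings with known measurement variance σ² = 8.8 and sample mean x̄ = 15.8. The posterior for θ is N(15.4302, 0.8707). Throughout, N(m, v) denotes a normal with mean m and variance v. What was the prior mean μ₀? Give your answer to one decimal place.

μ₀ = -19.2

With known observation variance, the Normal–Normal posterior has precision τ_n = τ₀ + n/σ² and mean μ_n = (τ₀μ₀ + (n/σ²)x̄)/τ_n.
Here τ₀ = 1/82.4 = 0.012136 and τ_data = 10/8.8 = 1.136364, so τ_n = 1.148500.
Rearranging for μ₀: μ₀ = (μ_n·τ_n − τ_data·x̄)/τ₀ = (15.4302·1.148500 − 1.136364·15.8) / 0.012136 = -0.232966/0.012136 ≈ -19.2.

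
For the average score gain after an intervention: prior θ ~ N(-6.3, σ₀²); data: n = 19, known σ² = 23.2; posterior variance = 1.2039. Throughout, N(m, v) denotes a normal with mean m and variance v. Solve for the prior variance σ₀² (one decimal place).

For the Normal–Normal model with known σ², precisions add: τ_n = τ₀ + n/σ².
So 1/σ₀² = 1/1.2039 − 19/23.2 = 0.830634 − 0.818966 = 0.011668.
Hence σ₀² = 1/0.011668 ≈ 85.7.

σ₀² = 85.7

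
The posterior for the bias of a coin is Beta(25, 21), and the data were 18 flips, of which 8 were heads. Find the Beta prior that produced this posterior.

Beta(17, 11)

Beta is conjugate to the binomial likelihood: posterior = Beta(α+s, β+f).
So α = 25 − 8 = 17 and β = 21 − 10 = 11.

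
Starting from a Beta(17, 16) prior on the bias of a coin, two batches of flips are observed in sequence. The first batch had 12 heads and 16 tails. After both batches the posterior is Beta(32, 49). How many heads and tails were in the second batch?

Because Beta–binomial updating is additive in the counts, the combined data contributed (α_post−α_prior, β_post−β_prior) successes and failures.
Total across both batches: 32−17=15 heads, 49−16=33 tails.
Subtract the first batch: 15−12=3 heads and 33−16=17 tails.

3 heads and 17 tails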